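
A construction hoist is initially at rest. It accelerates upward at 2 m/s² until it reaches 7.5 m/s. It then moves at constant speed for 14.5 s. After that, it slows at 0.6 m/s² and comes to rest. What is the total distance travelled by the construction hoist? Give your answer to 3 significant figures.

170 m

Phase 1 (accelerating): v₀ = 0 m/s, a = 2 m/s².
v = v₀ + at → t = (7.5 − 0) / 2 = 3.75 s
v² = v₀² + 2aΔx → Δx = (7.5² − 0²)/(2·2) = 14.1 m

Phase 2 (constant speed): v₀ = 7.50 m/s, a = 0 m/s².
v = v₀ + at = 7.50 + (0)(14.5) = 7.50 m/s
Δx = v₀t + ½at² = 7.50·14.5 + 0.5·0·14.5² = 109 m

Phase 3 (decelerating): v₀ = 7.50 m/s, a = -0.6 m/s².
v = v₀ + at → t = (0 − 7.50) / -0.6 = 12.5 s
v² = v₀² + 2aΔx → Δx = (0² − 7.50²)/(2·-0.6) = 46.9 m
Total distance = 14.1 + 109 + 46.9 = 170 m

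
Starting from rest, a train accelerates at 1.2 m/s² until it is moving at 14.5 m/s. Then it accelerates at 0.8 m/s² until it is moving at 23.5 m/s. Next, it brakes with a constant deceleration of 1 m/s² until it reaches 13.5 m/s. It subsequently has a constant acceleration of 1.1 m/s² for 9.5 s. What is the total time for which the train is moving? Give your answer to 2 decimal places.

Phase 1 (accelerating): v₀ = 0 m/s, a = 1.2 m/s².
v = v₀ + at → t = (14.5 − 0) / 1.2 = 12.1 s
v² = v₀² + 2aΔx → Δx = (14.5² − 0²)/(2·1.2) = 87.6 m

Phase 2 (accelerating): v₀ = 14.5 m/s, a = 0.8 m/s².
v = v₀ + at → t = (23.5 − 14.5) / 0.8 = 11.2 s
v² = v₀² + 2aΔx → Δx = (23.5² − 14.5²)/(2·0.8) = 214 m

Phase 3 (decelerating): v₀ = 23.5 m/s, a = -1 m/s².
v = v₀ + at → t = (13.5 − 23.5) / -1 = 10.0 s
v² = v₀² + 2aΔx → Δx = (13.5² − 23.5²)/(2·-1) = 185 m

Phase 4 (accelerating): v₀ = 13.5 m/s, a = 1.1 m/s².
v = v₀ + at = 13.5 + (1.1)(9.5) = 24.0 m/s
Δx = v₀t + ½at² = 13.5·9.5 + 0.5·1.1·9.5² = 178 m
Total time = 12.1 + 11.2 + 10.0 + 9.50 = 42.8 s

42.83 s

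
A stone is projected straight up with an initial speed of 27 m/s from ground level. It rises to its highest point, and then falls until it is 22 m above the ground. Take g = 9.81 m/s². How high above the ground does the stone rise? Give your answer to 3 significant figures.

Phase 1 (rising): v₀ = 27.0 m/s, a = -9.81 m/s².
v = v₀ + at → t = (0 − 27.0) / -9.81 = 2.75 s
v² = v₀² + 2aΔx → Δx = (0² − 27.0²)/(2·-9.81) = 37.2 m
Maximum height = 37.2 m

37.2 m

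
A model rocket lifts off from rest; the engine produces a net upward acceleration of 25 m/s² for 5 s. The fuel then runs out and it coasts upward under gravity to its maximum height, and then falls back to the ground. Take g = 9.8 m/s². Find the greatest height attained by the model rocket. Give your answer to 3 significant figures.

1110 m

Phase 1 (powered ascent): v₀ = 0 m/s, a = 25 m/s².
v = v₀ + at = 0 + (25)(5) = 125 m/s
Δx = v₀t + ½at² = 0·5 + 0.5·25·5² = 312 m

Phase 2 (coasting upward): v₀ = 125 m/s, a = -9.8 m/s².
v = v₀ + at → t = (0 − 125) / -9.8 = 12.8 s
v² = v₀² + 2aΔx → Δx = (0² − 125²)/(2·-9.8) = 797 m
Maximum height = 312 + 797 = 1110 m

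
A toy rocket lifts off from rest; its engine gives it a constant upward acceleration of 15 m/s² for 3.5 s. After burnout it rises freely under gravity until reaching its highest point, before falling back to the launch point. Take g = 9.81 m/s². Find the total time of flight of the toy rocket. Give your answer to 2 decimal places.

15.73 s

Phase 1 (powered ascent): v₀ = 0 m/s, a = 15 m/s².
v = v₀ + at = 0 + (15)(3.5) = 52.5 m/s
Δx = v₀t + ½at² = 0·3.5 + 0.5·15·3.5² = 91.9 m

Phase 2 (coasting upward): v₀ = 52.5 m/s, a = -9.81 m/s².
v = v₀ + at → t = (0 − 52.5) / -9.81 = 5.35 s
v² = v₀² + 2aΔx → Δx = (0² − 52.5²)/(2·-9.81) = 140 m

Phase 3 (free fall): v₀ = 0 m/s, a = -9.81 m/s².
Falls 232 m from rest: t = √(2·232/9.81) = 6.88 s; v = g·t = 67.5 m/s.
Total time = 3.50 + 5.35 + 6.88 = 15.7 s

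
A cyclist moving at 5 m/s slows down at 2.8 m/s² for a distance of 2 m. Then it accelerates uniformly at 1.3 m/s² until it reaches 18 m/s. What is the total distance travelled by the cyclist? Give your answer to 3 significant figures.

Phase 1 (decelerating): v₀ = 5.00 m/s, a = -2.8 m/s².
v² = v₀² + 2aΔx = 5.00² + 2·-2.8·2 = 13.8 → v = 3.71 m/s
t = (v − v₀)/a = (3.71 − 5.00)/-2.8 = 0.459 s

Phase 2 (accelerating): v₀ = 3.71 m/s, a = 1.3 m/s².
v = v₀ + at → t = (18 − 3.71) / 1.3 = 11.0 s
v² = v₀² + 2aΔx → Δx = (18² − 3.71²)/(2·1.3) = 119 m
Total distance = 2.00 + 119 = 121 m

121 m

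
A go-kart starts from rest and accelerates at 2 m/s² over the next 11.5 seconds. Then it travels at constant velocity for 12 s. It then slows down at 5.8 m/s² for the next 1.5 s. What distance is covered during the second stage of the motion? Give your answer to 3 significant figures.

Phase 1 (accelerating): v₀ = 0 m/s, a = 2 m/s².
v = v₀ + at = 0 + (2)(11.5) = 23.0 m/s
Δx = v₀t + ½at² = 0·11.5 + 0.5·2·11.5² = 132 m

Phase 2 (constant speed): v₀ = 23.0 m/s, a = 0 m/s².
v = v₀ + at = 23.0 + (0)(12) = 23.0 m/s
Δx = v₀t + ½at² = 23.0·12 + 0.5·0·12² = 276 m
Distance in phase 2 = 276 m

276 m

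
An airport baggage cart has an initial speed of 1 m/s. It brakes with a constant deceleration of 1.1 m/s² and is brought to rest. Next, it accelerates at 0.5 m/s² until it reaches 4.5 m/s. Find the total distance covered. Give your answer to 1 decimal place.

20.7 m

Phase 1 (decelerating): v₀ = 1.00 m/s, a = -1.1 m/s².
v = v₀ + at → t = (0 − 1.00) / -1.1 = 0.909 s
v² = v₀² + 2aΔx → Δx = (0² − 1.00²)/(2·-1.1) = 0.455 m

Phase 2 (accelerating): v₀ = 0 m/s, a = 0.5 m/s².
v = v₀ + at → t = (4.5 − 0) / 0.5 = 9.00 s
v² = v₀² + 2aΔx → Δx = (4.5² − 0²)/(2·0.5) = 20.2 m
Total distance = 0.455 + 20.2 = 20.7 m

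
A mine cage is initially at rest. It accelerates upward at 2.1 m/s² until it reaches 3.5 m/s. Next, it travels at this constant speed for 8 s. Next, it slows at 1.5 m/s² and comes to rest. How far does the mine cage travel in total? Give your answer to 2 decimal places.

Phase 1 (accelerating): v₀ = 0 m/s, a = 2.1 m/s².
v = v₀ + at → t = (3.5 − 0) / 2.1 = 1.67 s
v² = v₀² + 2aΔx → Δx = (3.5² − 0²)/(2·2.1) = 2.92 m

Phase 2 (constant speed): v₀ = 3.50 m/s, a = 0 m/s².
v = v₀ + at = 3.50 + (0)(8) = 3.50 m/s
Δx = v₀t + ½at² = 3.50·8 + 0.5·0·8² = 28.0 m

Phase 3 (decelerating): v₀ = 3.50 m/s, a = -1.5 m/s².
v = v₀ + at → t = (0 − 3.50) / -1.5 = 2.33 s
v² = v₀² + 2aΔx → Δx = (0² − 3.50²)/(2·-1.5) = 4.08 m
Total distance = 2.92 + 28.0 + 4.08 = 35.0 m

35.00 m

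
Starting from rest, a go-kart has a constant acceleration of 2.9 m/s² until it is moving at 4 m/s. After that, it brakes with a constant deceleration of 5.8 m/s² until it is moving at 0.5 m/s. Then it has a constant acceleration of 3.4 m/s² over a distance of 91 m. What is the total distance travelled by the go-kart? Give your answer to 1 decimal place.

95.1 m

Phase 1 (accelerating): v₀ = 0 m/s, a = 2.9 m/s².
v = v₀ + at → t = (4 − 0) / 2.9 = 1.38 s
v² = v₀² + 2aΔx → Δx = (4² − 0²)/(2·2.9) = 2.76 m

Phase 2 (decelerating): v₀ = 4.00 m/s, a = -5.8 m/s².
v = v₀ + at → t = (0.5 − 4.00) / -5.8 = 0.603 s
v² = v₀² + 2aΔx → Δx = (0.5² − 4.00²)/(2·-5.8) = 1.36 m

Phase 3 (accelerating): v₀ = 0.500 m/s, a = 3.4 m/s².
v² = v₀² + 2aΔx = 0.500² + 2·3.4·91 = 619 → v = 24.9 m/s
t = (v − v₀)/a = (24.9 − 0.500)/3.4 = 7.17 s
Total distance = 2.76 + 1.36 + 91.0 = 95.1 m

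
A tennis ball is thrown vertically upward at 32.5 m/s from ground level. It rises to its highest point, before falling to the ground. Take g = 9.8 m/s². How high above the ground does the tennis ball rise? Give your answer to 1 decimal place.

53.9 m

Phase 1 (rising): v₀ = 32.5 m/s, a = -9.8 m/s².
v = v₀ + at → t = (0 − 32.5) / -9.8 = 3.32 s
v² = v₀² + 2aΔx → Δx = (0² − 32.5²)/(2·-9.8) = 53.9 m
Maximum height = 53.9 m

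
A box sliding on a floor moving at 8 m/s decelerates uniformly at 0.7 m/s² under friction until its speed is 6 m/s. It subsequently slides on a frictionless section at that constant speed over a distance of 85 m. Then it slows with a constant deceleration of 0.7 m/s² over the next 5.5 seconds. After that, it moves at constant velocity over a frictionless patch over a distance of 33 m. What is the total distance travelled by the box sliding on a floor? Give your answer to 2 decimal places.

160.41 m

Phase 1 (decelerating): v₀ = 8.00 m/s, a = -0.7 m/s².
v = v₀ + at → t = (6 − 8.00) / -0.7 = 2.86 s
v² = v₀² + 2aΔx → Δx = (6² − 8.00²)/(2·-0.7) = 20.0 m

Phase 2 (constant speed): v₀ = 6.00 m/s, a = 0 m/s².
Constant speed: t = d/v = 85/6.00 = 14.2 s

Phase 3 (decelerating): v₀ = 6.00 m/s, a = -0.7 m/s².
v = v₀ + at = 6.00 + (-0.7)(5.5) = 2.15 m/s
Δx = v₀t + ½at² = 6.00·5.5 + 0.5·-0.7·5.5² = 22.4 m

Phase 4 (constant speed): v₀ = 2.15 m/s, a = 0 m/s².
Constant speed: t = d/v = 33/2.15 = 15.3 s
Total distance = 20.0 + 85.0 + 22.4 + 33.0 = 160 m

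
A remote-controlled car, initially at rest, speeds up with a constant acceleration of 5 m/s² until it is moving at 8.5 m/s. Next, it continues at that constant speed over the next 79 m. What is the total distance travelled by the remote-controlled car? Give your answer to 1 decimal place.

86.2 m

Phase 1 (accelerating): v₀ = 0 m/s, a = 5 m/s².
v = v₀ + at → t = (8.5 − 0) / 5 = 1.70 s
v² = v₀² + 2aΔx → Δx = (8.5² − 0²)/(2·5) = 7.22 m

Phase 2 (constant speed): v₀ = 8.50 m/s, a = 0 m/s².
Constant speed: t = d/v = 79/8.50 = 9.29 s
Total distance = 7.22 + 79.0 = 86.2 m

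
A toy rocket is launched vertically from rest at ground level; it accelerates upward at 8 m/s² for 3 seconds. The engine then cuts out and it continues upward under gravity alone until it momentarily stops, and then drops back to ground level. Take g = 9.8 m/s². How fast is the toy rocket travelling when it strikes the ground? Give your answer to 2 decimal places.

Phase 1 (powered ascent): v₀ = 0 m/s, a = 8 m/s².
v = v₀ + at = 0 + (8)(3) = 24.0 m/s
Δx = v₀t + ½at² = 0·3 + 0.5·8·3² = 36.0 m

Phase 2 (coasting upward): v₀ = 24.0 m/s, a = -9.8 m/s².
v = v₀ + at → t = (0 − 24.0) / -9.8 = 2.45 s
v² = v₀² + 2aΔx → Δx = (0² − 24.0²)/(2·-9.8) = 29.4 m

Phase 3 (free fall): v₀ = 0 m/s, a = -9.8 m/s².
Falls 65.4 m from rest: t = √(2·65.4/9.8) = 3.65 s; v = g·t = 35.8 m/s.
Impact speed = 35.8 m/s

35.80 m/s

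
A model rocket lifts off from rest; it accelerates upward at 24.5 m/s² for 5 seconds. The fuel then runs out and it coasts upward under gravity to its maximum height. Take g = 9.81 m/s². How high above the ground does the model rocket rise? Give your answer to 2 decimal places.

Phase 1 (powered ascent): v₀ = 0 m/s, a = 24.5 m/s².
v = v₀ + at = 0 + (24.5)(5) = 122 m/s
Δx = v₀t + ½at² = 0·5 + 0.5·24.5·5² = 306 m

Phase 2 (coasting upward): v₀ = 122 m/s, a = -9.81 m/s².
v = v₀ + at → t = (0 − 122) / -9.81 = 12.5 s
v² = v₀² + 2aΔx → Δx = (0² − 122²)/(2·-9.81) = 765 m
Maximum height = 306 + 765 = 1070 m

1071.09 m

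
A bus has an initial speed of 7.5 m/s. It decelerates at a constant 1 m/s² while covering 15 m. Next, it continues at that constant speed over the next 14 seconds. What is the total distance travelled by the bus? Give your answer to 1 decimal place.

Phase 1 (decelerating): v₀ = 7.50 m/s, a = -1 m/s².
v² = v₀² + 2aΔx = 7.50² + 2·-1·15 = 26.2 → v = 5.12 m/s
t = (v − v₀)/a = (5.12 − 7.50)/-1 = 2.38 s

Phase 2 (constant speed): v₀ = 5.12 m/s, a = 0 m/s².
v = v₀ + at = 5.12 + (0)(14) = 5.12 m/s
Δx = v₀t + ½at² = 5.12·14 + 0.5·0·14² = 71.7 m
Total distance = 15.0 + 71.7 = 86.7 m

86.7 m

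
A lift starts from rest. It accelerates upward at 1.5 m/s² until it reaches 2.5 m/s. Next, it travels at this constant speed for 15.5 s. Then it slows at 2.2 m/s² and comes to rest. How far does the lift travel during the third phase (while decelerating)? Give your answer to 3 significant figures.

Phase 1 (accelerating): v₀ = 0 m/s, a = 1.5 m/s².
v = v₀ + at → t = (2.5 − 0) / 1.5 = 1.67 s
v² = v₀² + 2aΔx → Δx = (2.5² − 0²)/(2·1.5) = 2.08 m

Phase 2 (constant speed): v₀ = 2.50 m/s, a = 0 m/s².
v = v₀ + at = 2.50 + (0)(15.5) = 2.50 m/s
Δx = v₀t + ½at² = 2.50·15.5 + 0.5·0·15.5² = 38.8 m

Phase 3 (decelerating): v₀ = 2.50 m/s, a = -2.2 m/s².
v = v₀ + at → t = (0 − 2.50) / -2.2 = 1.14 s
v² = v₀² + 2aΔx → Δx = (0² − 2.50²)/(2·-2.2) = 1.42 m
Distance in phase 3 = 1.42 m

1.42 m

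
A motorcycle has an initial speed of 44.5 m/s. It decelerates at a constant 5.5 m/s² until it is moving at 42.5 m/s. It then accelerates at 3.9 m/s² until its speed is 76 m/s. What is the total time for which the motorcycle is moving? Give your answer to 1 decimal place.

Phase 1 (decelerating): v₀ = 44.5 m/s, a = -5.5 m/s².
v = v₀ + at → t = (42.5 − 44.5) / -5.5 = 0.364 s
v² = v₀² + 2aΔx → Δx = (42.5² − 44.5²)/(2·-5.5) = 15.8 m

Phase 2 (accelerating): v₀ = 42.5 m/s, a = 3.9 m/s².
v = v₀ + at → t = (76 − 42.5) / 3.9 = 8.59 s
v² = v₀² + 2aΔx → Δx = (76² − 42.5²)/(2·3.9) = 509 m
Total time = 0.364 + 8.59 = 8.95 s

9.0 s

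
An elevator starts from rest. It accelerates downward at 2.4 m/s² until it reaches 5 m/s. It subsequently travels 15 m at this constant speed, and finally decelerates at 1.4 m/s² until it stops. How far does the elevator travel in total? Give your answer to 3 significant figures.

Phase 1 (accelerating): v₀ = 0 m/s, a = 2.4 m/s².
v = v₀ + at → t = (5 − 0) / 2.4 = 2.08 s
v² = v₀² + 2aΔx → Δx = (5² − 0²)/(2·2.4) = 5.21 m

Phase 2 (constant speed): v₀ = 5.00 m/s, a = 0 m/s².
Constant speed: t = d/v = 15/5.00 = 3.00 s

Phase 3 (decelerating): v₀ = 5.00 m/s, a = -1.4 m/s².
v = v₀ + at → t = (0 − 5.00) / -1.4 = 3.57 s
v² = v₀² + 2aΔx → Δx = (0² − 5.00²)/(2·-1.4) = 8.93 m
Total distance = 5.21 + 15.0 + 8.93 = 29.1 m

29.1 m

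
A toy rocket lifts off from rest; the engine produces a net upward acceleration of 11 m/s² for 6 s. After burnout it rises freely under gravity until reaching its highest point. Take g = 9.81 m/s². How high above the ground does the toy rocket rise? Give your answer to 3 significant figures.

Phase 1 (powered ascent): v₀ = 0 m/s, a = 11 m/s².
v = v₀ + at = 0 + (11)(6) = 66.0 m/s
Δx = v₀t + ½at² = 0·6 + 0.5·11·6² = 198 m

Phase 2 (coasting upward): v₀ = 66.0 m/s, a = -9.81 m/s².
v = v₀ + at → t = (0 − 66.0) / -9.81 = 6.73 s
v² = v₀² + 2aΔx → Δx = (0² − 66.0²)/(2·-9.81) = 222 m
Maximum height = 198 + 222 = 420 m

420 m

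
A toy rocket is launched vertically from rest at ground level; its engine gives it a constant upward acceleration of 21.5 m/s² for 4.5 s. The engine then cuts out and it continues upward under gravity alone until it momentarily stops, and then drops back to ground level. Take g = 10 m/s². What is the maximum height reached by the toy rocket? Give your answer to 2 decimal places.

Phase 1 (powered ascent): v₀ = 0 m/s, a = 21.5 m/s².
v = v₀ + at = 0 + (21.5)(4.5) = 96.8 m/s
Δx = v₀t + ½at² = 0·4.5 + 0.5·21.5·4.5² = 218 m

Phase 2 (coasting upward): v₀ = 96.8 m/s, a = -10 m/s².
v = v₀ + at → t = (0 − 96.8) / -10 = 9.68 s
v² = v₀² + 2aΔx → Δx = (0² − 96.8²)/(2·-10) = 468 m
Maximum height = 218 + 468 = 686 m

685.72 m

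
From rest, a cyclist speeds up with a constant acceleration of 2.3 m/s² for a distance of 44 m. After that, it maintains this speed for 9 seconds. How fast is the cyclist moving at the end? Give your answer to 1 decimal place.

14.2 m/s

Phase 1 (accelerating): v₀ = 0 m/s, a = 2.3 m/s².
v² = v₀² + 2aΔx = 0² + 2·2.3·44 = 202 → v = 14.2 m/s
t = (v − v₀)/a = (14.2 − 0)/2.3 = 6.19 s

Phase 2 (constant speed): v₀ = 14.2 m/s, a = 0 m/s².
v = v₀ + at = 14.2 + (0)(9) = 14.2 m/s
Δx = v₀t + ½at² = 14.2·9 + 0.5·0·9² = 128 m
Final speed = 14.2 m/s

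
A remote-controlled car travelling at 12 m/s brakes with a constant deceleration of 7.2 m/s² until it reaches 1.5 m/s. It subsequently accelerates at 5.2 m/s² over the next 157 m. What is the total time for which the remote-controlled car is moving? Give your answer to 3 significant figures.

Phase 1 (decelerating): v₀ = 12.0 m/s, a = -7.2 m/s².
v = v₀ + at → t = (1.5 − 12.0) / -7.2 = 1.46 s
v² = v₀² + 2aΔx → Δx = (1.5² − 12.0²)/(2·-7.2) = 9.84 m

Phase 2 (accelerating): v₀ = 1.50 m/s, a = 5.2 m/s².
v² = v₀² + 2aΔx = 1.50² + 2·5.2·157 = 1640 → v = 40.4 m/s
t = (v − v₀)/a = (40.4 − 1.50)/5.2 = 7.49 s
Total time = 1.46 + 7.49 = 8.95 s

8.95 s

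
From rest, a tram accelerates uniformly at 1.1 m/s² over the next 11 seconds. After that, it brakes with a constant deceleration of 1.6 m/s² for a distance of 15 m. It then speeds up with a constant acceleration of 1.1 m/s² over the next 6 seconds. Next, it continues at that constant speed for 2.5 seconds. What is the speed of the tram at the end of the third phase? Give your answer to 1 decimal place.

16.5 m/s

Phase 1 (accelerating): v₀ = 0 m/s, a = 1.1 m/s².
v = v₀ + at = 0 + (1.1)(11) = 12.1 m/s
Δx = v₀t + ½at² = 0·11 + 0.5·1.1·11² = 66.6 m

Phase 2 (decelerating): v₀ = 12.1 m/s, a = -1.6 m/s².
v² = v₀² + 2aΔx = 12.1² + 2·-1.6·15 = 98.4 → v = 9.92 m/s
t = (v − v₀)/a = (9.92 − 12.1)/-1.6 = 1.36 s

Phase 3 (accelerating): v₀ = 9.92 m/s, a = 1.1 m/s².
v = v₀ + at = 9.92 + (1.1)(6) = 16.5 m/s
Δx = v₀t + ½at² = 9.92·6 + 0.5·1.1·6² = 79.3 m
Speed at end of phase 3 = 16.5 m/s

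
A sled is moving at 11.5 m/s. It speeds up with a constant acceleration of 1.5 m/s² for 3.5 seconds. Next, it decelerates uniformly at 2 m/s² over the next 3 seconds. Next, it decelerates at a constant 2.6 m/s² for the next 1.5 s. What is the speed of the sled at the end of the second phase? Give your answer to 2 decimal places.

Phase 1 (accelerating): v₀ = 11.5 m/s, a = 1.5 m/s².
v = v₀ + at = 11.5 + (1.5)(3.5) = 16.8 m/s
Δx = v₀t + ½at² = 11.5·3.5 + 0.5·1.5·3.5² = 49.4 m

Phase 2 (decelerating): v₀ = 16.8 m/s, a = -2 m/s².
v = v₀ + at = 16.8 + (-2)(3) = 10.8 m/s
Δx = v₀t + ½at² = 16.8·3 + 0.5·-2·3² = 41.2 m
Speed at end of phase 2 = 10.8 m/s

10.75 m/s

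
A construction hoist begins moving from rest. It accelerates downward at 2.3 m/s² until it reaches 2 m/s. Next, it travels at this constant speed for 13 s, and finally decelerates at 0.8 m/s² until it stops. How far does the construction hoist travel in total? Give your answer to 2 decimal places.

29.37 m

Phase 1 (accelerating): v₀ = 0 m/s, a = 2.3 m/s².
v = v₀ + at → t = (2 − 0) / 2.3 = 0.870 s
v² = v₀² + 2aΔx → Δx = (2² − 0²)/(2·2.3) = 0.870 m

Phase 2 (constant speed): v₀ = 2.00 m/s, a = 0 m/s².
v = v₀ + at = 2.00 + (0)(13) = 2.00 m/s
Δx = v₀t + ½at² = 2.00·13 + 0.5·0·13² = 26.0 m

Phase 3 (decelerating): v₀ = 2.00 m/s, a = -0.8 m/s².
v = v₀ + at → t = (0 − 2.00) / -0.8 = 2.50 s
v² = v₀² + 2aΔx → Δx = (0² − 2.00²)/(2·-0.8) = 2.50 m
Total distance = 0.870 + 26.0 + 2.50 = 29.4 m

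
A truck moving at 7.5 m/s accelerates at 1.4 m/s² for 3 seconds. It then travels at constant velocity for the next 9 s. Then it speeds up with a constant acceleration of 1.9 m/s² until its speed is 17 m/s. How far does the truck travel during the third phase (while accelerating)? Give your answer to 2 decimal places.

Phase 1 (accelerating): v₀ = 7.50 m/s, a = 1.4 m/s².
v = v₀ + at = 7.50 + (1.4)(3) = 11.7 m/s
Δx = v₀t + ½at² = 7.50·3 + 0.5·1.4·3² = 28.8 m

Phase 2 (constant speed): v₀ = 11.7 m/s, a = 0 m/s².
v = v₀ + at = 11.7 + (0)(9) = 11.7 m/s
Δx = v₀t + ½at² = 11.7·9 + 0.5·0·9² = 105 m

Phase 3 (accelerating): v₀ = 11.7 m/s, a = 1.9 m/s².
v = v₀ + at → t = (17 − 11.7) / 1.9 = 2.79 s
v² = v₀² + 2aΔx → Δx = (17² − 11.7²)/(2·1.9) = 40.0 m
Distance in phase 3 = 40.0 m

40.03 m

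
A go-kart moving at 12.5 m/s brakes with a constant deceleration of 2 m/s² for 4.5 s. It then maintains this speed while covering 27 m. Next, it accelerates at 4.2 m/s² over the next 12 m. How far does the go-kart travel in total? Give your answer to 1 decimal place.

Phase 1 (decelerating): v₀ = 12.5 m/s, a = -2 m/s².
v = v₀ + at = 12.5 + (-2)(4.5) = 3.50 m/s
Δx = v₀t + ½at² = 12.5·4.5 + 0.5·-2·4.5² = 36.0 m

Phase 2 (constant speed): v₀ = 3.50 m/s, a = 0 m/s².
Constant speed: t = d/v = 27/3.50 = 7.71 s

Phase 3 (accelerating): v₀ = 3.50 m/s, a = 4.2 m/s².
v² = v₀² + 2aΔx = 3.50² + 2·4.2·12 = 113 → v = 10.6 m/s
t = (v − v₀)/a = (10.6 − 3.50)/4.2 = 1.70 s
Total distance = 36.0 + 27.0 + 12.0 = 75.0 m

75.0 m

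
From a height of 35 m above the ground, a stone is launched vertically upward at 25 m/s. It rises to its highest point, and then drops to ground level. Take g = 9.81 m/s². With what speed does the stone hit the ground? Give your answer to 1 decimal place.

Phase 1 (rising): v₀ = 25.0 m/s, a = -9.81 m/s².
v = v₀ + at → t = (0 − 25.0) / -9.81 = 2.55 s
v² = v₀² + 2aΔx → Δx = (0² − 25.0²)/(2·-9.81) = 31.9 m

Phase 2 (falling): v₀ = 0 m/s, a = -9.81 m/s².
Falls 66.9 m from rest: t = √(2·66.9/9.81) = 3.69 s; v = g·t = 36.2 m/s.
Final speed = 36.2 m/s

36.2 m/s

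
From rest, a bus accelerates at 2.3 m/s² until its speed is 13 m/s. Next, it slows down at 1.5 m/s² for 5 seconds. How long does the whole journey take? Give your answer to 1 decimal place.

Phase 1 (accelerating): v₀ = 0 m/s, a = 2.3 m/s².
v = v₀ + at → t = (13 − 0) / 2.3 = 5.65 s
v² = v₀² + 2aΔx → Δx = (13² − 0²)/(2·2.3) = 36.7 m

Phase 2 (decelerating): v₀ = 13.0 m/s, a = -1.5 m/s².
v = v₀ + at = 13.0 + (-1.5)(5) = 5.50 m/s
Δx = v₀t + ½at² = 13.0·5 + 0.5·-1.5·5² = 46.2 m
Total time = 5.65 + 5.00 = 10.7 s

10.7 s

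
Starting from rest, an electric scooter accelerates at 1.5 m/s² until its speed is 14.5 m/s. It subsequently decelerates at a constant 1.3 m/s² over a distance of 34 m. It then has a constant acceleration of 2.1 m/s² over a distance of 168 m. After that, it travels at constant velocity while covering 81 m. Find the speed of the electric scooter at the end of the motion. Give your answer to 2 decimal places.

28.77 m/s

Phase 1 (accelerating): v₀ = 0 m/s, a = 1.5 m/s².
v = v₀ + at → t = (14.5 − 0) / 1.5 = 9.67 s
v² = v₀² + 2aΔx → Δx = (14.5² − 0²)/(2·1.5) = 70.1 m

Phase 2 (decelerating): v₀ = 14.5 m/s, a = -1.3 m/s².
v² = v₀² + 2aΔx = 14.5² + 2·-1.3·34 = 122 → v = 11.0 m/s
t = (v − v₀)/a = (11.0 − 14.5)/-1.3 = 2.66 s

Phase 3 (accelerating): v₀ = 11.0 m/s, a = 2.1 m/s².
v² = v₀² + 2aΔx = 11.0² + 2·2.1·168 = 827 → v = 28.8 m/s
t = (v − v₀)/a = (28.8 − 11.0)/2.1 = 8.44 s

Phase 4 (constant speed): v₀ = 28.8 m/s, a = 0 m/s².
Constant speed: t = d/v = 81/28.8 = 2.82 s
Final speed = 28.8 m/s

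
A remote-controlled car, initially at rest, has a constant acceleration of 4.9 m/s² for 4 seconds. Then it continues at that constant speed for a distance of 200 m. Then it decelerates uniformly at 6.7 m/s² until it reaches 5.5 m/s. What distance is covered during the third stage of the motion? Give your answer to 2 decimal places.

Phase 1 (accelerating): v₀ = 0 m/s, a = 4.9 m/s².
v = v₀ + at = 0 + (4.9)(4) = 19.6 m/s
Δx = v₀t + ½at² = 0·4 + 0.5·4.9·4² = 39.2 m

Phase 2 (constant speed): v₀ = 19.6 m/s, a = 0 m/s².
Constant speed: t = d/v = 200/19.6 = 10.2 s

Phase 3 (decelerating): v₀ = 19.6 m/s, a = -6.7 m/s².
v = v₀ + at → t = (5.5 − 19.6) / -6.7 = 2.10 s
v² = v₀² + 2aΔx → Δx = (5.5² − 19.6²)/(2·-6.7) = 26.4 m
Distance in phase 3 = 26.4 m

26.41 m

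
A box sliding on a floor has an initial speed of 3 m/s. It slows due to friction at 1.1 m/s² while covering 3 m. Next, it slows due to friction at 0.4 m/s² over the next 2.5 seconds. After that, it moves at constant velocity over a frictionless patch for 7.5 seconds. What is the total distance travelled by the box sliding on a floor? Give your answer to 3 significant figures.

9.74 m

Phase 1 (decelerating): v₀ = 3.00 m/s, a = -1.1 m/s².
v² = v₀² + 2aΔx = 3.00² + 2·-1.1·3 = 2.40 → v = 1.55 m/s
t = (v − v₀)/a = (1.55 − 3.00)/-1.1 = 1.32 s

Phase 2 (decelerating): v₀ = 1.55 m/s, a = -0.4 m/s².
v = v₀ + at = 1.55 + (-0.4)(2.5) = 0.549 m/s
Δx = v₀t + ½at² = 1.55·2.5 + 0.5·-0.4·2.5² = 2.62 m

Phase 3 (constant speed): v₀ = 0.549 m/s, a = 0 m/s².
v = v₀ + at = 0.549 + (0)(7.5) = 0.549 m/s
Δx = v₀t + ½at² = 0.549·7.5 + 0.5·0·7.5² = 4.12 m
Total distance = 3.00 + 2.62 + 4.12 = 9.74 m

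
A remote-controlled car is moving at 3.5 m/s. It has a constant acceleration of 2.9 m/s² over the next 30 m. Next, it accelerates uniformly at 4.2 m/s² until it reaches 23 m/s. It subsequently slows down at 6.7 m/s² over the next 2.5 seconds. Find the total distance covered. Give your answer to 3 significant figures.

107 m

Phase 1 (accelerating): v₀ = 3.50 m/s, a = 2.9 m/s².
v² = v₀² + 2aΔx = 3.50² + 2·2.9·30 = 186 → v = 13.6 m/s
t = (v − v₀)/a = (13.6 − 3.50)/2.9 = 3.50 s

Phase 2 (accelerating): v₀ = 13.6 m/s, a = 4.2 m/s².
v = v₀ + at → t = (23 − 13.6) / 4.2 = 2.23 s
v² = v₀² + 2aΔx → Δx = (23² − 13.6²)/(2·4.2) = 40.8 m

Phase 3 (decelerating): v₀ = 23.0 m/s, a = -6.7 m/s².
v = v₀ + at = 23.0 + (-6.7)(2.5) = 6.25 m/s
Δx = v₀t + ½at² = 23.0·2.5 + 0.5·-6.7·2.5² = 36.6 m
Total distance = 30.0 + 40.8 + 36.6 = 107 m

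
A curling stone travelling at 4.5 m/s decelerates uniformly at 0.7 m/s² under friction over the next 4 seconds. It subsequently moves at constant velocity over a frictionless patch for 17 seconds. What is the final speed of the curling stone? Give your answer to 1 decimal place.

1.7 m/s

Phase 1 (decelerating): v₀ = 4.50 m/s, a = -0.7 m/s².
v = v₀ + at = 4.50 + (-0.7)(4) = 1.70 m/s
Δx = v₀t + ½at² = 4.50·4 + 0.5·-0.7·4² = 12.4 m

Phase 2 (constant speed): v₀ = 1.70 m/s, a = 0 m/s².
v = v₀ + at = 1.70 + (0)(17) = 1.70 m/s
Δx = v₀t + ½at² = 1.70·17 + 0.5·0·17² = 28.9 m
Final speed = 1.70 m/s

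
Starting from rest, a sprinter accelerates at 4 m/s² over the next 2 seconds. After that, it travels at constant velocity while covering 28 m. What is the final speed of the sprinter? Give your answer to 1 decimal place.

8.0 m/s

Phase 1 (accelerating): v₀ = 0 m/s, a = 4 m/s².
v = v₀ + at = 0 + (4)(2) = 8.00 m/s
Δx = v₀t + ½at² = 0·2 + 0.5·4·2² = 8.00 m

Phase 2 (constant speed): v₀ = 8.00 m/s, a = 0 m/s².
Constant speed: t = d/v = 28/8.00 = 3.50 s
Final speed = 8.00 m/s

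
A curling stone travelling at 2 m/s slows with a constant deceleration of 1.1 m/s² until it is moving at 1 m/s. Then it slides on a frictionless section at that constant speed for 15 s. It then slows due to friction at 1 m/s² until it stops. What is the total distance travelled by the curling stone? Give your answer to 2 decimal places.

Phase 1 (decelerating): v₀ = 2.00 m/s, a = -1.1 m/s².
v = v₀ + at → t = (1 − 2.00) / -1.1 = 0.909 s
v² = v₀² + 2aΔx → Δx = (1² − 2.00²)/(2·-1.1) = 1.36 m

Phase 2 (constant speed): v₀ = 1.00 m/s, a = 0 m/s².
v = v₀ + at = 1.00 + (0)(15) = 1.00 m/s
Δx = v₀t + ½at² = 1.00·15 + 0.5·0·15² = 15.0 m

Phase 3 (decelerating): v₀ = 1.00 m/s, a = -1 m/s².
v = v₀ + at → t = (0 − 1.00) / -1 = 1.00 s
v² = v₀² + 2aΔx → Δx = (0² − 1.00²)/(2·-1) = 0.500 m
Total distance = 1.36 + 15.0 + 0.500 = 16.9 m

16.86 m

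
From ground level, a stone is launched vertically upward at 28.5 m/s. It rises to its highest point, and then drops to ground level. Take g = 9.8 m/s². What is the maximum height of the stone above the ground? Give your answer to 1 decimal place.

41.4 m

Phase 1 (rising): v₀ = 28.5 m/s, a = -9.8 m/s².
v = v₀ + at → t = (0 − 28.5) / -9.8 = 2.91 s
v² = v₀² + 2aΔx → Δx = (0² − 28.5²)/(2·-9.8) = 41.4 m
Maximum height = 41.4 m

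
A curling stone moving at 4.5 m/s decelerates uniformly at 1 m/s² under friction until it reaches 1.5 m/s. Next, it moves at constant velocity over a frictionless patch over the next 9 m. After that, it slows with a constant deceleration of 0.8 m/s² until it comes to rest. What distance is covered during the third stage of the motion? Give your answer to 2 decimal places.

Phase 1 (decelerating): v₀ = 4.50 m/s, a = -1 m/s².
v = v₀ + at → t = (1.5 − 4.50) / -1 = 3.00 s
v² = v₀² + 2aΔx → Δx = (1.5² − 4.50²)/(2·-1) = 9.00 m

Phase 2 (constant speed): v₀ = 1.50 m/s, a = 0 m/s².
Constant speed: t = d/v = 9/1.50 = 6.00 s

Phase 3 (decelerating): v₀ = 1.50 m/s, a = -0.8 m/s².
v = v₀ + at → t = (0 − 1.50) / -0.8 = 1.88 s
v² = v₀² + 2aΔx → Δx = (0² − 1.50²)/(2·-0.8) = 1.41 m
Distance in phase 3 = 1.41 m

1.41 m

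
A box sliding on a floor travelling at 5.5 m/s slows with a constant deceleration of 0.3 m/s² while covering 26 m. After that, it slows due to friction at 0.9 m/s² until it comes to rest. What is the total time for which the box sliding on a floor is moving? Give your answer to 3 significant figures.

Phase 1 (decelerating): v₀ = 5.50 m/s, a = -0.3 m/s².
v² = v₀² + 2aΔx = 5.50² + 2·-0.3·26 = 14.7 → v = 3.83 m/s
t = (v − v₀)/a = (3.83 − 5.50)/-0.3 = 5.57 s

Phase 2 (decelerating): v₀ = 3.83 m/s, a = -0.9 m/s².
v = v₀ + at → t = (0 − 3.83) / -0.9 = 4.25 s
v² = v₀² + 2aΔx → Δx = (0² − 3.83²)/(2·-0.9) = 8.14 m
Total time = 5.57 + 4.25 = 9.83 s

9.83 s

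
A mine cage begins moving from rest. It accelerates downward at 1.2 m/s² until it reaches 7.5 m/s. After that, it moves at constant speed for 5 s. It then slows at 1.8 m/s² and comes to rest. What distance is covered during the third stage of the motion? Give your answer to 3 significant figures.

Phase 1 (accelerating): v₀ = 0 m/s, a = 1.2 m/s².
v = v₀ + at → t = (7.5 − 0) / 1.2 = 6.25 s
v² = v₀² + 2aΔx → Δx = (7.5² − 0²)/(2·1.2) = 23.4 m

Phase 2 (constant speed): v₀ = 7.50 m/s, a = 0 m/s².
v = v₀ + at = 7.50 + (0)(5) = 7.50 m/s
Δx = v₀t + ½at² = 7.50·5 + 0.5·0·5² = 37.5 m

Phase 3 (decelerating): v₀ = 7.50 m/s, a = -1.8 m/s².
v = v₀ + at → t = (0 − 7.50) / -1.8 = 4.17 s
v² = v₀² + 2aΔx → Δx = (0² − 7.50²)/(2·-1.8) = 15.6 m
Distance in phase 3 = 15.6 m

15.6 m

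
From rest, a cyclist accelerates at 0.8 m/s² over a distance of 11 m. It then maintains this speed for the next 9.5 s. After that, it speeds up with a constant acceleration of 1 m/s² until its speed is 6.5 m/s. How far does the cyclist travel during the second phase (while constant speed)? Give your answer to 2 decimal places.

39.85 m

Phase 1 (accelerating): v₀ = 0 m/s, a = 0.8 m/s².
v² = v₀² + 2aΔx = 0² + 2·0.8·11 = 17.6 → v = 4.20 m/s
t = (v − v₀)/a = (4.20 − 0)/0.8 = 5.24 s

Phase 2 (constant speed): v₀ = 4.20 m/s, a = 0 m/s².
v = v₀ + at = 4.20 + (0)(9.5) = 4.20 m/s
Δx = v₀t + ½at² = 4.20·9.5 + 0.5·0·9.5² = 39.9 m
Distance in phase 2 = 39.9 m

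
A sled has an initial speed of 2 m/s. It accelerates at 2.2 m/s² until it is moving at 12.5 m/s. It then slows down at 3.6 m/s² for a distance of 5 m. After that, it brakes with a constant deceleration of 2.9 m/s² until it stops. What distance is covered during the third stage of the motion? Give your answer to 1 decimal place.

20.7 m

Phase 1 (accelerating): v₀ = 2.00 m/s, a = 2.2 m/s².
v = v₀ + at → t = (12.5 − 2.00) / 2.2 = 4.77 s
v² = v₀² + 2aΔx → Δx = (12.5² − 2.00²)/(2·2.2) = 34.6 m

Phase 2 (decelerating): v₀ = 12.5 m/s, a = -3.6 m/s².
v² = v₀² + 2aΔx = 12.5² + 2·-3.6·5 = 120 → v = 11.0 m/s
t = (v − v₀)/a = (11.0 − 12.5)/-3.6 = 0.426 s

Phase 3 (decelerating): v₀ = 11.0 m/s, a = -2.9 m/s².
v = v₀ + at → t = (0 − 11.0) / -2.9 = 3.78 s
v² = v₀² + 2aΔx → Δx = (0² − 11.0²)/(2·-2.9) = 20.7 m
Distance in phase 3 = 20.7 m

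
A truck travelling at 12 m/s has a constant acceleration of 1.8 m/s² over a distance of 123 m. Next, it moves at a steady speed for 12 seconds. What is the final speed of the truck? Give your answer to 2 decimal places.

24.22 m/s

Phase 1 (accelerating): v₀ = 12.0 m/s, a = 1.8 m/s².
v² = v₀² + 2aΔx = 12.0² + 2·1.8·123 = 587 → v = 24.2 m/s
t = (v − v₀)/a = (24.2 − 12.0)/1.8 = 6.79 s

Phase 2 (constant speed): v₀ = 24.2 m/s, a = 0 m/s².
v = v₀ + at = 24.2 + (0)(12) = 24.2 m/s
Δx = v₀t + ½at² = 24.2·12 + 0.5·0·12² = 291 m
Final speed = 24.2 m/s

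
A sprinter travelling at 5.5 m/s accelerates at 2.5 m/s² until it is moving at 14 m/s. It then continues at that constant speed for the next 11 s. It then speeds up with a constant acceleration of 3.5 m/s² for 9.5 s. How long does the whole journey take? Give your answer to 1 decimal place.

23.9 s

Phase 1 (accelerating): v₀ = 5.50 m/s, a = 2.5 m/s².
v = v₀ + at → t = (14 − 5.50) / 2.5 = 3.40 s
v² = v₀² + 2aΔx → Δx = (14² − 5.50²)/(2·2.5) = 33.1 m

Phase 2 (constant speed): v₀ = 14.0 m/s, a = 0 m/s².
v = v₀ + at = 14.0 + (0)(11) = 14.0 m/s
Δx = v₀t + ½at² = 14.0·11 + 0.5·0·11² = 154 m

Phase 3 (accelerating): v₀ = 14.0 m/s, a = 3.5 m/s².
v = v₀ + at = 14.0 + (3.5)(9.5) = 47.2 m/s
Δx = v₀t + ½at² = 14.0·9.5 + 0.5·3.5·9.5² = 291 m
Total time = 3.40 + 11.0 + 9.50 = 23.9 s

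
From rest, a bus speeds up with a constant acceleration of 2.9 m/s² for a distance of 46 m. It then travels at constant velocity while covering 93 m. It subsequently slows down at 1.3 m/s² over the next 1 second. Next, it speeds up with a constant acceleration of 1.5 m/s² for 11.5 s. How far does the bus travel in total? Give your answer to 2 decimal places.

Phase 1 (accelerating): v₀ = 0 m/s, a = 2.9 m/s².
v² = v₀² + 2aΔx = 0² + 2·2.9·46 = 267 → v = 16.3 m/s
t = (v − v₀)/a = (16.3 − 0)/2.9 = 5.63 s

Phase 2 (constant speed): v₀ = 16.3 m/s, a = 0 m/s².
Constant speed: t = d/v = 93/16.3 = 5.69 s

Phase 3 (decelerating): v₀ = 16.3 m/s, a = -1.3 m/s².
v = v₀ + at = 16.3 + (-1.3)(1) = 15.0 m/s
Δx = v₀t + ½at² = 16.3·1 + 0.5·-1.3·1² = 15.7 m

Phase 4 (accelerating): v₀ = 15.0 m/s, a = 1.5 m/s².
v = v₀ + at = 15.0 + (1.5)(11.5) = 32.3 m/s
Δx = v₀t + ½at² = 15.0·11.5 + 0.5·1.5·11.5² = 272 m
Total distance = 46.0 + 93.0 + 15.7 + 272 = 427 m

426.76 m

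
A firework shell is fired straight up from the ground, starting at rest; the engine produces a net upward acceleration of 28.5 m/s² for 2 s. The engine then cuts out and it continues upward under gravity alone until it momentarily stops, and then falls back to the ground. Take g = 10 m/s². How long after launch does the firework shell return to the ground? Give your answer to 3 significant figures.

14.3 s

Phase 1 (powered ascent): v₀ = 0 m/s, a = 28.5 m/s².
v = v₀ + at = 0 + (28.5)(2) = 57.0 m/s
Δx = v₀t + ½at² = 0·2 + 0.5·28.5·2² = 57.0 m

Phase 2 (coasting upward): v₀ = 57.0 m/s, a = -10 m/s².
v = v₀ + at → t = (0 − 57.0) / -10 = 5.70 s
v² = v₀² + 2aΔx → Δx = (0² − 57.0²)/(2·-10) = 162 m

Phase 3 (free fall): v₀ = 0 m/s, a = -10 m/s².
Falls 219 m from rest: t = √(2·219/10) = 6.62 s; v = g·t = 66.2 m/s.
Total time = 2.00 + 5.70 + 6.62 = 14.3 s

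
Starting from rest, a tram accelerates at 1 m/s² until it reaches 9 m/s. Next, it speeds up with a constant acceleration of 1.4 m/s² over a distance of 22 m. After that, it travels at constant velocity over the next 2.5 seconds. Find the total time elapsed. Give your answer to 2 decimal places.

Phase 1 (accelerating): v₀ = 0 m/s, a = 1 m/s².
v = v₀ + at → t = (9 − 0) / 1 = 9.00 s
v² = v₀² + 2aΔx → Δx = (9² − 0²)/(2·1) = 40.5 m

Phase 2 (accelerating): v₀ = 9.00 m/s, a = 1.4 m/s².
v² = v₀² + 2aΔx = 9.00² + 2·1.4·22 = 143 → v = 11.9 m/s
t = (v − v₀)/a = (11.9 − 9.00)/1.4 = 2.10 s

Phase 3 (constant speed): v₀ = 11.9 m/s, a = 0 m/s².
v = v₀ + at = 11.9 + (0)(2.5) = 11.9 m/s
Δx = v₀t + ½at² = 11.9·2.5 + 0.5·0·2.5² = 29.9 m
Total time = 9.00 + 2.10 + 2.50 = 13.6 s

13.60 s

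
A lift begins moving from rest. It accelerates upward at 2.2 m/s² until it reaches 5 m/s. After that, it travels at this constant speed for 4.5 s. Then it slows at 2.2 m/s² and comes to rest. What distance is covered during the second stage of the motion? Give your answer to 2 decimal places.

Phase 1 (accelerating): v₀ = 0 m/s, a = 2.2 m/s².
v = v₀ + at → t = (5 − 0) / 2.2 = 2.27 s
v² = v₀² + 2aΔx → Δx = (5² − 0²)/(2·2.2) = 5.68 m

Phase 2 (constant speed): v₀ = 5.00 m/s, a = 0 m/s².
v = v₀ + at = 5.00 + (0)(4.5) = 5.00 m/s
Δx = v₀t + ½at² = 5.00·4.5 + 0.5·0·4.5² = 22.5 m
Distance in phase 2 = 22.5 m

22.50 m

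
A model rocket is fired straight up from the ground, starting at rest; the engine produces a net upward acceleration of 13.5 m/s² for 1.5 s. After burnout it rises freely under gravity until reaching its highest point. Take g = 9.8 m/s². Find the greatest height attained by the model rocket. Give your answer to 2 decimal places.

36.11 m

Phase 1 (powered ascent): v₀ = 0 m/s, a = 13.5 m/s².
v = v₀ + at = 0 + (13.5)(1.5) = 20.2 m/s
Δx = v₀t + ½at² = 0·1.5 + 0.5·13.5·1.5² = 15.2 m

Phase 2 (coasting upward): v₀ = 20.2 m/s, a = -9.8 m/s².
v = v₀ + at → t = (0 − 20.2) / -9.8 = 2.07 s
v² = v₀² + 2aΔx → Δx = (0² − 20.2²)/(2·-9.8) = 20.9 m
Maximum height = 15.2 + 20.9 = 36.1 m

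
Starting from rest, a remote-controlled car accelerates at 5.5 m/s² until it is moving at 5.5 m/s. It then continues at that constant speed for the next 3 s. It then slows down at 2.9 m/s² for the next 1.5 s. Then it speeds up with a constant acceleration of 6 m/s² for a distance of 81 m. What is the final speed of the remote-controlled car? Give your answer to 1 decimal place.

Phase 1 (accelerating): v₀ = 0 m/s, a = 5.5 m/s².
v = v₀ + at → t = (5.5 − 0) / 5.5 = 1.00 s
v² = v₀² + 2aΔx → Δx = (5.5² − 0²)/(2·5.5) = 2.75 m

Phase 2 (constant speed): v₀ = 5.50 m/s, a = 0 m/s².
v = v₀ + at = 5.50 + (0)(3) = 5.50 m/s
Δx = v₀t + ½at² = 5.50·3 + 0.5·0·3² = 16.5 m

Phase 3 (decelerating): v₀ = 5.50 m/s, a = -2.9 m/s².
v = v₀ + at = 5.50 + (-2.9)(1.5) = 1.15 m/s
Δx = v₀t + ½at² = 5.50·1.5 + 0.5·-2.9·1.5² = 4.99 m

Phase 4 (accelerating): v₀ = 1.15 m/s, a = 6 m/s².
v² = v₀² + 2aΔx = 1.15² + 2·6·81 = 973 → v = 31.2 m/s
t = (v − v₀)/a = (31.2 − 1.15)/6 = 5.01 s
Final speed = 31.2 m/s

31.2 m/s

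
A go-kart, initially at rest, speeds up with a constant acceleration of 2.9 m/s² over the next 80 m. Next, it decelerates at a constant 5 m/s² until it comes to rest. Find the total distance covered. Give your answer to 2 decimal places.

126.40 m

Phase 1 (accelerating): v₀ = 0 m/s, a = 2.9 m/s².
v² = v₀² + 2aΔx = 0² + 2·2.9·80 = 464 → v = 21.5 m/s
t = (v − v₀)/a = (21.5 − 0)/2.9 = 7.43 s

Phase 2 (decelerating): v₀ = 21.5 m/s, a = -5 m/s².
v = v₀ + at → t = (0 − 21.5) / -5 = 4.31 s
v² = v₀² + 2aΔx → Δx = (0² − 21.5²)/(2·-5) = 46.4 m
Total distance = 80.0 + 46.4 = 126 m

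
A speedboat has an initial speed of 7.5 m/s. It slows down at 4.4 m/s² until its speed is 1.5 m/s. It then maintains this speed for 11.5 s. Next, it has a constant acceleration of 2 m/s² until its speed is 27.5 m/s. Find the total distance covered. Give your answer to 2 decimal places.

211.89 m

Phase 1 (decelerating): v₀ = 7.50 m/s, a = -4.4 m/s².
v = v₀ + at → t = (1.5 − 7.50) / -4.4 = 1.36 s
v² = v₀² + 2aΔx → Δx = (1.5² − 7.50²)/(2·-4.4) = 6.14 m

Phase 2 (constant speed): v₀ = 1.50 m/s, a = 0 m/s².
v = v₀ + at = 1.50 + (0)(11.5) = 1.50 m/s
Δx = v₀t + ½at² = 1.50·11.5 + 0.5·0·11.5² = 17.2 m

Phase 3 (accelerating): v₀ = 1.50 m/s, a = 2 m/s².
v = v₀ + at → t = (27.5 − 1.50) / 2 = 13.0 s
v² = v₀² + 2aΔx → Δx = (27.5² − 1.50²)/(2·2) = 188 m
Total distance = 6.14 + 17.2 + 188 = 212 m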